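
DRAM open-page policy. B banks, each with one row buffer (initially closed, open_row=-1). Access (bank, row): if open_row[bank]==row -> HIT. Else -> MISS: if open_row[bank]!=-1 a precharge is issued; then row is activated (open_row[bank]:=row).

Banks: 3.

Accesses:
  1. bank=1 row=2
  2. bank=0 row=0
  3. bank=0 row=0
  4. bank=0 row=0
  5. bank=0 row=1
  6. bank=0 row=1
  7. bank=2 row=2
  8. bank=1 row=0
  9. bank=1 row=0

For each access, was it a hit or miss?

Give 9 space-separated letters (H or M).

Answer: M M H H M H M M H

Derivation:
Acc 1: bank1 row2 -> MISS (open row2); precharges=0
Acc 2: bank0 row0 -> MISS (open row0); precharges=0
Acc 3: bank0 row0 -> HIT
Acc 4: bank0 row0 -> HIT
Acc 5: bank0 row1 -> MISS (open row1); precharges=1
Acc 6: bank0 row1 -> HIT
Acc 7: bank2 row2 -> MISS (open row2); precharges=1
Acc 8: bank1 row0 -> MISS (open row0); precharges=2
Acc 9: bank1 row0 -> HIT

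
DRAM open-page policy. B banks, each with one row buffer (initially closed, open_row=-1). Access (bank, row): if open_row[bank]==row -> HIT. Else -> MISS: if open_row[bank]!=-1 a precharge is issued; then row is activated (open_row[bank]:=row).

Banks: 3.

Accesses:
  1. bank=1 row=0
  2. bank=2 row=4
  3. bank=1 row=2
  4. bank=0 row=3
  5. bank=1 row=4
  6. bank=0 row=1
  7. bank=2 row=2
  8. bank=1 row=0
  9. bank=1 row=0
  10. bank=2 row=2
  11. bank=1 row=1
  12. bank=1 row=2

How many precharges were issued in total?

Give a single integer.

Answer: 7

Derivation:
Acc 1: bank1 row0 -> MISS (open row0); precharges=0
Acc 2: bank2 row4 -> MISS (open row4); precharges=0
Acc 3: bank1 row2 -> MISS (open row2); precharges=1
Acc 4: bank0 row3 -> MISS (open row3); precharges=1
Acc 5: bank1 row4 -> MISS (open row4); precharges=2
Acc 6: bank0 row1 -> MISS (open row1); precharges=3
Acc 7: bank2 row2 -> MISS (open row2); precharges=4
Acc 8: bank1 row0 -> MISS (open row0); precharges=5
Acc 9: bank1 row0 -> HIT
Acc 10: bank2 row2 -> HIT
Acc 11: bank1 row1 -> MISS (open row1); precharges=6
Acc 12: bank1 row2 -> MISS (open row2); precharges=7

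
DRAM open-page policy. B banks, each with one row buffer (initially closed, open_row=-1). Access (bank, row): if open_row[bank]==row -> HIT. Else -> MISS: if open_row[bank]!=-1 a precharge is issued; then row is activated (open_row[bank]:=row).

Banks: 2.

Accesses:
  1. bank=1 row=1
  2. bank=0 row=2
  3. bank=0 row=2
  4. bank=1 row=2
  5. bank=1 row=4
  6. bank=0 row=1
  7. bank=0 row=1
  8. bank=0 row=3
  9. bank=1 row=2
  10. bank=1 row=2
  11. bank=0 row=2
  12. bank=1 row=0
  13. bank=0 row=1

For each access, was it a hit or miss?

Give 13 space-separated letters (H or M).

Answer: M M H M M M H M M H M M M

Derivation:
Acc 1: bank1 row1 -> MISS (open row1); precharges=0
Acc 2: bank0 row2 -> MISS (open row2); precharges=0
Acc 3: bank0 row2 -> HIT
Acc 4: bank1 row2 -> MISS (open row2); precharges=1
Acc 5: bank1 row4 -> MISS (open row4); precharges=2
Acc 6: bank0 row1 -> MISS (open row1); precharges=3
Acc 7: bank0 row1 -> HIT
Acc 8: bank0 row3 -> MISS (open row3); precharges=4
Acc 9: bank1 row2 -> MISS (open row2); precharges=5
Acc 10: bank1 row2 -> HIT
Acc 11: bank0 row2 -> MISS (open row2); precharges=6
Acc 12: bank1 row0 -> MISS (open row0); precharges=7
Acc 13: bank0 row1 -> MISS (open row1); precharges=8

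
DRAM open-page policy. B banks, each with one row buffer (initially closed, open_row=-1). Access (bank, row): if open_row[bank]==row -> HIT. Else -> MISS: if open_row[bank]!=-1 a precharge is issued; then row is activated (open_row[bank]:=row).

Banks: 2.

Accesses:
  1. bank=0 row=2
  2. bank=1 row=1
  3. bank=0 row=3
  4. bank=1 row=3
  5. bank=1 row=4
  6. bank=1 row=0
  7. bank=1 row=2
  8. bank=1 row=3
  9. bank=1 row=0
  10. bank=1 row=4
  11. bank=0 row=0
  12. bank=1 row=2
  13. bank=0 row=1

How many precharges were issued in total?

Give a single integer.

Answer: 11

Derivation:
Acc 1: bank0 row2 -> MISS (open row2); precharges=0
Acc 2: bank1 row1 -> MISS (open row1); precharges=0
Acc 3: bank0 row3 -> MISS (open row3); precharges=1
Acc 4: bank1 row3 -> MISS (open row3); precharges=2
Acc 5: bank1 row4 -> MISS (open row4); precharges=3
Acc 6: bank1 row0 -> MISS (open row0); precharges=4
Acc 7: bank1 row2 -> MISS (open row2); precharges=5
Acc 8: bank1 row3 -> MISS (open row3); precharges=6
Acc 9: bank1 row0 -> MISS (open row0); precharges=7
Acc 10: bank1 row4 -> MISS (open row4); precharges=8
Acc 11: bank0 row0 -> MISS (open row0); precharges=9
Acc 12: bank1 row2 -> MISS (open row2); precharges=10
Acc 13: bank0 row1 -> MISS (open row1); precharges=11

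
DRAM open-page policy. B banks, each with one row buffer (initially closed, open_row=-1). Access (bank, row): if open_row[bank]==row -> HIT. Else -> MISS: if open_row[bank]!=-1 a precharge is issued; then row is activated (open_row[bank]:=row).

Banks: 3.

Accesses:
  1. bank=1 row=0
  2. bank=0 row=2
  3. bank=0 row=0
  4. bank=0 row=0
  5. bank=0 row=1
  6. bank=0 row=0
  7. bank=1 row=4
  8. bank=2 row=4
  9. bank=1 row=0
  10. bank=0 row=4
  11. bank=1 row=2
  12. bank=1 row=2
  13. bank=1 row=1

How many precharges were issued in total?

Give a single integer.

Answer: 8

Derivation:
Acc 1: bank1 row0 -> MISS (open row0); precharges=0
Acc 2: bank0 row2 -> MISS (open row2); precharges=0
Acc 3: bank0 row0 -> MISS (open row0); precharges=1
Acc 4: bank0 row0 -> HIT
Acc 5: bank0 row1 -> MISS (open row1); precharges=2
Acc 6: bank0 row0 -> MISS (open row0); precharges=3
Acc 7: bank1 row4 -> MISS (open row4); precharges=4
Acc 8: bank2 row4 -> MISS (open row4); precharges=4
Acc 9: bank1 row0 -> MISS (open row0); precharges=5
Acc 10: bank0 row4 -> MISS (open row4); precharges=6
Acc 11: bank1 row2 -> MISS (open row2); precharges=7
Acc 12: bank1 row2 -> HIT
Acc 13: bank1 row1 -> MISS (open row1); precharges=8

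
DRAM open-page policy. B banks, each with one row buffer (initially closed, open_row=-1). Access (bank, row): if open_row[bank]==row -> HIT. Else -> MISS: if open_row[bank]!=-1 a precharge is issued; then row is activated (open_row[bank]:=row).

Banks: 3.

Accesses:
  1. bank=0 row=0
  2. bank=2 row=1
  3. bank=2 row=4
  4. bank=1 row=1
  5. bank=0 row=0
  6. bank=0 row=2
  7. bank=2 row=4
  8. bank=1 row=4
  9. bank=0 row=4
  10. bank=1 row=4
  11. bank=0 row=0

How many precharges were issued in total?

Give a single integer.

Answer: 5

Derivation:
Acc 1: bank0 row0 -> MISS (open row0); precharges=0
Acc 2: bank2 row1 -> MISS (open row1); precharges=0
Acc 3: bank2 row4 -> MISS (open row4); precharges=1
Acc 4: bank1 row1 -> MISS (open row1); precharges=1
Acc 5: bank0 row0 -> HIT
Acc 6: bank0 row2 -> MISS (open row2); precharges=2
Acc 7: bank2 row4 -> HIT
Acc 8: bank1 row4 -> MISS (open row4); precharges=3
Acc 9: bank0 row4 -> MISS (open row4); precharges=4
Acc 10: bank1 row4 -> HIT
Acc 11: bank0 row0 -> MISS (open row0); precharges=5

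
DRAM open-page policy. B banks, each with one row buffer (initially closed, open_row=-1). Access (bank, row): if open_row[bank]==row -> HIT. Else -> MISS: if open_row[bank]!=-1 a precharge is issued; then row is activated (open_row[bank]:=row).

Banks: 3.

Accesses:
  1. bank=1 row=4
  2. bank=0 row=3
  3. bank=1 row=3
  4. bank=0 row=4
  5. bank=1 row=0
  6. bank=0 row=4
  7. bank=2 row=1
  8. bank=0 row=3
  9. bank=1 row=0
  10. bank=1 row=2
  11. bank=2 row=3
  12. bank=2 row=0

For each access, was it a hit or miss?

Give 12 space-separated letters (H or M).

Answer: M M M M M H M M H M M M

Derivation:
Acc 1: bank1 row4 -> MISS (open row4); precharges=0
Acc 2: bank0 row3 -> MISS (open row3); precharges=0
Acc 3: bank1 row3 -> MISS (open row3); precharges=1
Acc 4: bank0 row4 -> MISS (open row4); precharges=2
Acc 5: bank1 row0 -> MISS (open row0); precharges=3
Acc 6: bank0 row4 -> HIT
Acc 7: bank2 row1 -> MISS (open row1); precharges=3
Acc 8: bank0 row3 -> MISS (open row3); precharges=4
Acc 9: bank1 row0 -> HIT
Acc 10: bank1 row2 -> MISS (open row2); precharges=5
Acc 11: bank2 row3 -> MISS (open row3); precharges=6
Acc 12: bank2 row0 -> MISS (open row0); precharges=7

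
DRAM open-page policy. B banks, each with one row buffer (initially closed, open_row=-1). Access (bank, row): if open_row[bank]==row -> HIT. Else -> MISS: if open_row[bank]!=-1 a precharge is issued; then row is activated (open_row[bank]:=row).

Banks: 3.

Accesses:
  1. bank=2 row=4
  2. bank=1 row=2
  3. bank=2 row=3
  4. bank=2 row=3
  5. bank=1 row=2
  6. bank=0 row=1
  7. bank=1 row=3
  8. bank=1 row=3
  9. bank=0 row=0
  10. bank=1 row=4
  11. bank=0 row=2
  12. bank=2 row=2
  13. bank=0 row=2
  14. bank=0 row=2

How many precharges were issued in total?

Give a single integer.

Answer: 6

Derivation:
Acc 1: bank2 row4 -> MISS (open row4); precharges=0
Acc 2: bank1 row2 -> MISS (open row2); precharges=0
Acc 3: bank2 row3 -> MISS (open row3); precharges=1
Acc 4: bank2 row3 -> HIT
Acc 5: bank1 row2 -> HIT
Acc 6: bank0 row1 -> MISS (open row1); precharges=1
Acc 7: bank1 row3 -> MISS (open row3); precharges=2
Acc 8: bank1 row3 -> HIT
Acc 9: bank0 row0 -> MISS (open row0); precharges=3
Acc 10: bank1 row4 -> MISS (open row4); precharges=4
Acc 11: bank0 row2 -> MISS (open row2); precharges=5
Acc 12: bank2 row2 -> MISS (open row2); precharges=6
Acc 13: bank0 row2 -> HIT
Acc 14: bank0 row2 -> HIT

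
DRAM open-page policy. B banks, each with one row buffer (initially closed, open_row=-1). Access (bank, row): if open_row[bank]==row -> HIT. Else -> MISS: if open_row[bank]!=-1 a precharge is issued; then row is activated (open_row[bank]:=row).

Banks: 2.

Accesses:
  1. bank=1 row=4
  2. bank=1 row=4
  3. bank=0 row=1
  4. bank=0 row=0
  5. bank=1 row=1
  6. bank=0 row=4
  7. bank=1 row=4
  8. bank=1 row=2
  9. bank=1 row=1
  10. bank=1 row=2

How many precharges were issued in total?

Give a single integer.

Answer: 7

Derivation:
Acc 1: bank1 row4 -> MISS (open row4); precharges=0
Acc 2: bank1 row4 -> HIT
Acc 3: bank0 row1 -> MISS (open row1); precharges=0
Acc 4: bank0 row0 -> MISS (open row0); precharges=1
Acc 5: bank1 row1 -> MISS (open row1); precharges=2
Acc 6: bank0 row4 -> MISS (open row4); precharges=3
Acc 7: bank1 row4 -> MISS (open row4); precharges=4
Acc 8: bank1 row2 -> MISS (open row2); precharges=5
Acc 9: bank1 row1 -> MISS (open row1); precharges=6
Acc 10: bank1 row2 -> MISS (open row2); precharges=7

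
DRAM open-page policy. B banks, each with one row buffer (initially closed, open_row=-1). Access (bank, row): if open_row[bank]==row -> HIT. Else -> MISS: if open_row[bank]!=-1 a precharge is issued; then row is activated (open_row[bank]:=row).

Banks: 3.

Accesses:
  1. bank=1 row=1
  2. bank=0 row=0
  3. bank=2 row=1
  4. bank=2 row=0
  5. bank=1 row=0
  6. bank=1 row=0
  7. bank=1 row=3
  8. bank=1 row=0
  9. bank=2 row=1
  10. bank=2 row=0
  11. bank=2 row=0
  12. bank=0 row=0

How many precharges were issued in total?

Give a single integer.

Acc 1: bank1 row1 -> MISS (open row1); precharges=0
Acc 2: bank0 row0 -> MISS (open row0); precharges=0
Acc 3: bank2 row1 -> MISS (open row1); precharges=0
Acc 4: bank2 row0 -> MISS (open row0); precharges=1
Acc 5: bank1 row0 -> MISS (open row0); precharges=2
Acc 6: bank1 row0 -> HIT
Acc 7: bank1 row3 -> MISS (open row3); precharges=3
Acc 8: bank1 row0 -> MISS (open row0); precharges=4
Acc 9: bank2 row1 -> MISS (open row1); precharges=5
Acc 10: bank2 row0 -> MISS (open row0); precharges=6
Acc 11: bank2 row0 -> HIT
Acc 12: bank0 row0 -> HIT

Answer: 6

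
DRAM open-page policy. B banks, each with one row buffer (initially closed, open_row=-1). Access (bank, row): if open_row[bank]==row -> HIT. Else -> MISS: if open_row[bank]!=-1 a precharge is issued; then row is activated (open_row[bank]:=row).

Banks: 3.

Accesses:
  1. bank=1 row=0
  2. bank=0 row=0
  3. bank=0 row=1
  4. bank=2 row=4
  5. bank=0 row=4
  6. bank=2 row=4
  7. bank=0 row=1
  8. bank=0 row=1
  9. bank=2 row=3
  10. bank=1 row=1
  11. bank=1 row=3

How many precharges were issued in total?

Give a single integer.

Answer: 6

Derivation:
Acc 1: bank1 row0 -> MISS (open row0); precharges=0
Acc 2: bank0 row0 -> MISS (open row0); precharges=0
Acc 3: bank0 row1 -> MISS (open row1); precharges=1
Acc 4: bank2 row4 -> MISS (open row4); precharges=1
Acc 5: bank0 row4 -> MISS (open row4); precharges=2
Acc 6: bank2 row4 -> HIT
Acc 7: bank0 row1 -> MISS (open row1); precharges=3
Acc 8: bank0 row1 -> HIT
Acc 9: bank2 row3 -> MISS (open row3); precharges=4
Acc 10: bank1 row1 -> MISS (open row1); precharges=5
Acc 11: bank1 row3 -> MISS (open row3); precharges=6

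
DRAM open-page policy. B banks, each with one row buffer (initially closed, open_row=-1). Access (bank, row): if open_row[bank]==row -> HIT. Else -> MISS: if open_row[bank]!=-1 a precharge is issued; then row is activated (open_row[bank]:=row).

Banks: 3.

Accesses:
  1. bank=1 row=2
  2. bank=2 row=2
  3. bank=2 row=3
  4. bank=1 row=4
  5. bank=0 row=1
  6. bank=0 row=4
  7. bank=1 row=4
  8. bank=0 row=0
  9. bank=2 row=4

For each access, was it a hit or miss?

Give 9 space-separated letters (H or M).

Acc 1: bank1 row2 -> MISS (open row2); precharges=0
Acc 2: bank2 row2 -> MISS (open row2); precharges=0
Acc 3: bank2 row3 -> MISS (open row3); precharges=1
Acc 4: bank1 row4 -> MISS (open row4); precharges=2
Acc 5: bank0 row1 -> MISS (open row1); precharges=2
Acc 6: bank0 row4 -> MISS (open row4); precharges=3
Acc 7: bank1 row4 -> HIT
Acc 8: bank0 row0 -> MISS (open row0); precharges=4
Acc 9: bank2 row4 -> MISS (open row4); precharges=5

Answer: M M M M M M H M M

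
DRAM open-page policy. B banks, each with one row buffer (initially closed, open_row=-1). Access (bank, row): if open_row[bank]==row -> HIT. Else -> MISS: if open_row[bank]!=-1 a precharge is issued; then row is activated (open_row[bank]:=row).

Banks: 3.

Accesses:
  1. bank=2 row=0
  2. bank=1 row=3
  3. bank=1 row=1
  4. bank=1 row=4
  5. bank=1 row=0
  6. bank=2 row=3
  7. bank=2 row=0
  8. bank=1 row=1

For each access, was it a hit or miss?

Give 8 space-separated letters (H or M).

Answer: M M M M M M M M

Derivation:
Acc 1: bank2 row0 -> MISS (open row0); precharges=0
Acc 2: bank1 row3 -> MISS (open row3); precharges=0
Acc 3: bank1 row1 -> MISS (open row1); precharges=1
Acc 4: bank1 row4 -> MISS (open row4); precharges=2
Acc 5: bank1 row0 -> MISS (open row0); precharges=3
Acc 6: bank2 row3 -> MISS (open row3); precharges=4
Acc 7: bank2 row0 -> MISS (open row0); precharges=5
Acc 8: bank1 row1 -> MISS (open row1); precharges=6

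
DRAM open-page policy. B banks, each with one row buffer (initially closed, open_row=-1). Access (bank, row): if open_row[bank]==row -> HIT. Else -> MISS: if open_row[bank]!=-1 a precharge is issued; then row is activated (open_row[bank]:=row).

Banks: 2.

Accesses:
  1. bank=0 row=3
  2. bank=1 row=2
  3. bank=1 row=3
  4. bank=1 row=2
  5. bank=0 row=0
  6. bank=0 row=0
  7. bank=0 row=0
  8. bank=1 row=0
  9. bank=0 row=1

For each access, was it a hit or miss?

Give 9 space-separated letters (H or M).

Acc 1: bank0 row3 -> MISS (open row3); precharges=0
Acc 2: bank1 row2 -> MISS (open row2); precharges=0
Acc 3: bank1 row3 -> MISS (open row3); precharges=1
Acc 4: bank1 row2 -> MISS (open row2); precharges=2
Acc 5: bank0 row0 -> MISS (open row0); precharges=3
Acc 6: bank0 row0 -> HIT
Acc 7: bank0 row0 -> HIT
Acc 8: bank1 row0 -> MISS (open row0); precharges=4
Acc 9: bank0 row1 -> MISS (open row1); precharges=5

Answer: M M M M M H H M M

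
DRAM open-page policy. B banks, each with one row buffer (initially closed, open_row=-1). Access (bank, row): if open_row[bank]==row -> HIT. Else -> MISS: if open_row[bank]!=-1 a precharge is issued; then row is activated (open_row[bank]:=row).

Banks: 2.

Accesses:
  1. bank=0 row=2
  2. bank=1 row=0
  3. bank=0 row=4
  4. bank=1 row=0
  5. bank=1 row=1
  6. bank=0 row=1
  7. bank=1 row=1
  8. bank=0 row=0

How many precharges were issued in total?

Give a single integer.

Answer: 4

Derivation:
Acc 1: bank0 row2 -> MISS (open row2); precharges=0
Acc 2: bank1 row0 -> MISS (open row0); precharges=0
Acc 3: bank0 row4 -> MISS (open row4); precharges=1
Acc 4: bank1 row0 -> HIT
Acc 5: bank1 row1 -> MISS (open row1); precharges=2
Acc 6: bank0 row1 -> MISS (open row1); precharges=3
Acc 7: bank1 row1 -> HIT
Acc 8: bank0 row0 -> MISS (open row0); precharges=4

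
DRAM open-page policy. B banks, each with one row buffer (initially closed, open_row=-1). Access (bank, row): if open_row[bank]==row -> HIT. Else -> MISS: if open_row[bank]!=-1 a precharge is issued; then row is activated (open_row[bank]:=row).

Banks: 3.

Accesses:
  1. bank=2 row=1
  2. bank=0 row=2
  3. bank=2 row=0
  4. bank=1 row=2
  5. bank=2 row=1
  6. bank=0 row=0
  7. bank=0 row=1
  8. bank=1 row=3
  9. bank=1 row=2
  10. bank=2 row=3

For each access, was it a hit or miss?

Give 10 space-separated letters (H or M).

Answer: M M M M M M M M M M

Derivation:
Acc 1: bank2 row1 -> MISS (open row1); precharges=0
Acc 2: bank0 row2 -> MISS (open row2); precharges=0
Acc 3: bank2 row0 -> MISS (open row0); precharges=1
Acc 4: bank1 row2 -> MISS (open row2); precharges=1
Acc 5: bank2 row1 -> MISS (open row1); precharges=2
Acc 6: bank0 row0 -> MISS (open row0); precharges=3
Acc 7: bank0 row1 -> MISS (open row1); precharges=4
Acc 8: bank1 row3 -> MISS (open row3); precharges=5
Acc 9: bank1 row2 -> MISS (open row2); precharges=6
Acc 10: bank2 row3 -> MISS (open row3); precharges=7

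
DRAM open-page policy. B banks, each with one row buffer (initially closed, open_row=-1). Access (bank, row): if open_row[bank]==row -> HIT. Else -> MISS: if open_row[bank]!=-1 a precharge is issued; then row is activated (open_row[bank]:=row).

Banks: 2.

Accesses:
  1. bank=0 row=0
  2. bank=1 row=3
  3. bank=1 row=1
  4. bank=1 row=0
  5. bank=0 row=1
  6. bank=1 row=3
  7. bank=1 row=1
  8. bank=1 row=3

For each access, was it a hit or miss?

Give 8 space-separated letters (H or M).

Acc 1: bank0 row0 -> MISS (open row0); precharges=0
Acc 2: bank1 row3 -> MISS (open row3); precharges=0
Acc 3: bank1 row1 -> MISS (open row1); precharges=1
Acc 4: bank1 row0 -> MISS (open row0); precharges=2
Acc 5: bank0 row1 -> MISS (open row1); precharges=3
Acc 6: bank1 row3 -> MISS (open row3); precharges=4
Acc 7: bank1 row1 -> MISS (open row1); precharges=5
Acc 8: bank1 row3 -> MISS (open row3); precharges=6

Answer: M M M M M M M M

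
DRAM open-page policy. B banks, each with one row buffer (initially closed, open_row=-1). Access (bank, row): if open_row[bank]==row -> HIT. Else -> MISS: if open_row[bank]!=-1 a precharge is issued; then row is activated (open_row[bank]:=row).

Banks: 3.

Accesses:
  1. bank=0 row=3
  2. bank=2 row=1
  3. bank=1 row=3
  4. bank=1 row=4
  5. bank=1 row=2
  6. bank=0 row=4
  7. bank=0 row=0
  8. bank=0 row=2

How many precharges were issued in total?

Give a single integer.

Acc 1: bank0 row3 -> MISS (open row3); precharges=0
Acc 2: bank2 row1 -> MISS (open row1); precharges=0
Acc 3: bank1 row3 -> MISS (open row3); precharges=0
Acc 4: bank1 row4 -> MISS (open row4); precharges=1
Acc 5: bank1 row2 -> MISS (open row2); precharges=2
Acc 6: bank0 row4 -> MISS (open row4); precharges=3
Acc 7: bank0 row0 -> MISS (open row0); precharges=4
Acc 8: bank0 row2 -> MISS (open row2); precharges=5

Answer: 5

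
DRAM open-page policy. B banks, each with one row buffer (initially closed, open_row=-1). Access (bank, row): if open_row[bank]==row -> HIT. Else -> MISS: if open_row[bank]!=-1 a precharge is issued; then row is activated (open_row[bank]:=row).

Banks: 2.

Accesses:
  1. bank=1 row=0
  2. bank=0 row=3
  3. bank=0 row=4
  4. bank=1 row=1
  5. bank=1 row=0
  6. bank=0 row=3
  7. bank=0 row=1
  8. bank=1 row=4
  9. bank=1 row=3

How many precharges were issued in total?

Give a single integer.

Acc 1: bank1 row0 -> MISS (open row0); precharges=0
Acc 2: bank0 row3 -> MISS (open row3); precharges=0
Acc 3: bank0 row4 -> MISS (open row4); precharges=1
Acc 4: bank1 row1 -> MISS (open row1); precharges=2
Acc 5: bank1 row0 -> MISS (open row0); precharges=3
Acc 6: bank0 row3 -> MISS (open row3); precharges=4
Acc 7: bank0 row1 -> MISS (open row1); precharges=5
Acc 8: bank1 row4 -> MISS (open row4); precharges=6
Acc 9: bank1 row3 -> MISS (open row3); precharges=7

Answer: 7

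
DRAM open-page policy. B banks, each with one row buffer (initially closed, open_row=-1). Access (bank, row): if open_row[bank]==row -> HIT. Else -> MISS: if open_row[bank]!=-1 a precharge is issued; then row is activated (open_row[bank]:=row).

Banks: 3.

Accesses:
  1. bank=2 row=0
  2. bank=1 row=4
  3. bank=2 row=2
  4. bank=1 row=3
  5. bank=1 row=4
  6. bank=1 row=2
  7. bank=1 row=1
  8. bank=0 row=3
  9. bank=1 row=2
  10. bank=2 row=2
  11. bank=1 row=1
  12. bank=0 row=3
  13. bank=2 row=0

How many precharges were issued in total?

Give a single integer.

Acc 1: bank2 row0 -> MISS (open row0); precharges=0
Acc 2: bank1 row4 -> MISS (open row4); precharges=0
Acc 3: bank2 row2 -> MISS (open row2); precharges=1
Acc 4: bank1 row3 -> MISS (open row3); precharges=2
Acc 5: bank1 row4 -> MISS (open row4); precharges=3
Acc 6: bank1 row2 -> MISS (open row2); precharges=4
Acc 7: bank1 row1 -> MISS (open row1); precharges=5
Acc 8: bank0 row3 -> MISS (open row3); precharges=5
Acc 9: bank1 row2 -> MISS (open row2); precharges=6
Acc 10: bank2 row2 -> HIT
Acc 11: bank1 row1 -> MISS (open row1); precharges=7
Acc 12: bank0 row3 -> HIT
Acc 13: bank2 row0 -> MISS (open row0); precharges=8

Answer: 8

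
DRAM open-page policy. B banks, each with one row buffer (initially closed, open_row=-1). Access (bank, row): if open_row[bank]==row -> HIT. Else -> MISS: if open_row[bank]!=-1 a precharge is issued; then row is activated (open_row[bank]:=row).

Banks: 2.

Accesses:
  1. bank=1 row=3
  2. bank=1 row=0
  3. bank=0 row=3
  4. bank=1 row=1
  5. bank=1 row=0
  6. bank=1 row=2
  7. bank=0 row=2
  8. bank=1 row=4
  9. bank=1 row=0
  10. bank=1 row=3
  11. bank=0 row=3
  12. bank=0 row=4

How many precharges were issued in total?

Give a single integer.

Acc 1: bank1 row3 -> MISS (open row3); precharges=0
Acc 2: bank1 row0 -> MISS (open row0); precharges=1
Acc 3: bank0 row3 -> MISS (open row3); precharges=1
Acc 4: bank1 row1 -> MISS (open row1); precharges=2
Acc 5: bank1 row0 -> MISS (open row0); precharges=3
Acc 6: bank1 row2 -> MISS (open row2); precharges=4
Acc 7: bank0 row2 -> MISS (open row2); precharges=5
Acc 8: bank1 row4 -> MISS (open row4); precharges=6
Acc 9: bank1 row0 -> MISS (open row0); precharges=7
Acc 10: bank1 row3 -> MISS (open row3); precharges=8
Acc 11: bank0 row3 -> MISS (open row3); precharges=9
Acc 12: bank0 row4 -> MISS (open row4); precharges=10

Answer: 10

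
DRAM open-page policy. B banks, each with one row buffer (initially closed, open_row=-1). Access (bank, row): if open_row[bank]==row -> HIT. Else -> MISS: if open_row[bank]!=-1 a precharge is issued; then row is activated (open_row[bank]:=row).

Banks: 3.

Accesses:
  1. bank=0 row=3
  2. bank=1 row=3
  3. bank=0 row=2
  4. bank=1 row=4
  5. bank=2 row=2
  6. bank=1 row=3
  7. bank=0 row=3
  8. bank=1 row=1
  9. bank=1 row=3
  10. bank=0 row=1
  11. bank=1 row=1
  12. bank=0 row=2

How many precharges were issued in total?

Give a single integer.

Answer: 9

Derivation:
Acc 1: bank0 row3 -> MISS (open row3); precharges=0
Acc 2: bank1 row3 -> MISS (open row3); precharges=0
Acc 3: bank0 row2 -> MISS (open row2); precharges=1
Acc 4: bank1 row4 -> MISS (open row4); precharges=2
Acc 5: bank2 row2 -> MISS (open row2); precharges=2
Acc 6: bank1 row3 -> MISS (open row3); precharges=3
Acc 7: bank0 row3 -> MISS (open row3); precharges=4
Acc 8: bank1 row1 -> MISS (open row1); precharges=5
Acc 9: bank1 row3 -> MISS (open row3); precharges=6
Acc 10: bank0 row1 -> MISS (open row1); precharges=7
Acc 11: bank1 row1 -> MISS (open row1); precharges=8
Acc 12: bank0 row2 -> MISS (open row2); precharges=9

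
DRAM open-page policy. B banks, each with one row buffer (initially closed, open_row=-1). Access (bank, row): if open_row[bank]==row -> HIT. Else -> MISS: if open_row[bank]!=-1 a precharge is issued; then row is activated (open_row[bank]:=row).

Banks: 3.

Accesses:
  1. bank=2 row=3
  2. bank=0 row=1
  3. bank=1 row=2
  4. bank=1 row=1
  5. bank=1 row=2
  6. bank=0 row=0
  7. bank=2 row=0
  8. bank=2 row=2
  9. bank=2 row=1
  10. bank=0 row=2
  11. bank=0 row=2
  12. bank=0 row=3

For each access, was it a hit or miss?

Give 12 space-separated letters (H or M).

Acc 1: bank2 row3 -> MISS (open row3); precharges=0
Acc 2: bank0 row1 -> MISS (open row1); precharges=0
Acc 3: bank1 row2 -> MISS (open row2); precharges=0
Acc 4: bank1 row1 -> MISS (open row1); precharges=1
Acc 5: bank1 row2 -> MISS (open row2); precharges=2
Acc 6: bank0 row0 -> MISS (open row0); precharges=3
Acc 7: bank2 row0 -> MISS (open row0); precharges=4
Acc 8: bank2 row2 -> MISS (open row2); precharges=5
Acc 9: bank2 row1 -> MISS (open row1); precharges=6
Acc 10: bank0 row2 -> MISS (open row2); precharges=7
Acc 11: bank0 row2 -> HIT
Acc 12: bank0 row3 -> MISS (open row3); precharges=8

Answer: M M M M M M M M M M H M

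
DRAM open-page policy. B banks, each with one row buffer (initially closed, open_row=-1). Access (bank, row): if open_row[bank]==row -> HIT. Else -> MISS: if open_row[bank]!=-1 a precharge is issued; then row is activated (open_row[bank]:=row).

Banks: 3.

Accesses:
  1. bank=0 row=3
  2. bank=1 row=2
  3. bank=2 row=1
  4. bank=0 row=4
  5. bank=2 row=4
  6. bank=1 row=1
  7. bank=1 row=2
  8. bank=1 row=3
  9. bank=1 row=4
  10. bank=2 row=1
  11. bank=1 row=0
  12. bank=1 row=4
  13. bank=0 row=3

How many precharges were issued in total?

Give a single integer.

Answer: 10

Derivation:
Acc 1: bank0 row3 -> MISS (open row3); precharges=0
Acc 2: bank1 row2 -> MISS (open row2); precharges=0
Acc 3: bank2 row1 -> MISS (open row1); precharges=0
Acc 4: bank0 row4 -> MISS (open row4); precharges=1
Acc 5: bank2 row4 -> MISS (open row4); precharges=2
Acc 6: bank1 row1 -> MISS (open row1); precharges=3
Acc 7: bank1 row2 -> MISS (open row2); precharges=4
Acc 8: bank1 row3 -> MISS (open row3); precharges=5
Acc 9: bank1 row4 -> MISS (open row4); precharges=6
Acc 10: bank2 row1 -> MISS (open row1); precharges=7
Acc 11: bank1 row0 -> MISS (open row0); precharges=8
Acc 12: bank1 row4 -> MISS (open row4); precharges=9
Acc 13: bank0 row3 -> MISS (open row3); precharges=10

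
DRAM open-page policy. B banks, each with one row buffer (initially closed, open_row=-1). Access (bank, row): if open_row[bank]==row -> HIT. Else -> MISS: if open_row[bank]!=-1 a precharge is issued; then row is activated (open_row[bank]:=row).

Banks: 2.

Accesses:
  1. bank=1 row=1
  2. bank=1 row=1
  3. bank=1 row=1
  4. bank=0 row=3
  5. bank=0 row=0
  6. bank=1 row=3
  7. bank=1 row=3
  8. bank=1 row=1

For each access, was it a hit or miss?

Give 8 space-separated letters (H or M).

Answer: M H H M M M H M

Derivation:
Acc 1: bank1 row1 -> MISS (open row1); precharges=0
Acc 2: bank1 row1 -> HIT
Acc 3: bank1 row1 -> HIT
Acc 4: bank0 row3 -> MISS (open row3); precharges=0
Acc 5: bank0 row0 -> MISS (open row0); precharges=1
Acc 6: bank1 row3 -> MISS (open row3); precharges=2
Acc 7: bank1 row3 -> HIT
Acc 8: bank1 row1 -> MISS (open row1); precharges=3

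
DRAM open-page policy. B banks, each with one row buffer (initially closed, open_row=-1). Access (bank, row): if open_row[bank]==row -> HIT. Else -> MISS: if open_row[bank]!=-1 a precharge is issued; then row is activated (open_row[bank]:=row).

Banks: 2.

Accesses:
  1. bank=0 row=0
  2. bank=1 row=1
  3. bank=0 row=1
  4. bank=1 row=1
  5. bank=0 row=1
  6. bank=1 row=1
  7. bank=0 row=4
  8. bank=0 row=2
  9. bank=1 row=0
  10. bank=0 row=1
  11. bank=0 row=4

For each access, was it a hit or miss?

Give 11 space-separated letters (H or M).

Answer: M M M H H H M M M M M

Derivation:
Acc 1: bank0 row0 -> MISS (open row0); precharges=0
Acc 2: bank1 row1 -> MISS (open row1); precharges=0
Acc 3: bank0 row1 -> MISS (open row1); precharges=1
Acc 4: bank1 row1 -> HIT
Acc 5: bank0 row1 -> HIT
Acc 6: bank1 row1 -> HIT
Acc 7: bank0 row4 -> MISS (open row4); precharges=2
Acc 8: bank0 row2 -> MISS (open row2); precharges=3
Acc 9: bank1 row0 -> MISS (open row0); precharges=4
Acc 10: bank0 row1 -> MISS (open row1); precharges=5
Acc 11: bank0 row4 -> MISS (open row4); precharges=6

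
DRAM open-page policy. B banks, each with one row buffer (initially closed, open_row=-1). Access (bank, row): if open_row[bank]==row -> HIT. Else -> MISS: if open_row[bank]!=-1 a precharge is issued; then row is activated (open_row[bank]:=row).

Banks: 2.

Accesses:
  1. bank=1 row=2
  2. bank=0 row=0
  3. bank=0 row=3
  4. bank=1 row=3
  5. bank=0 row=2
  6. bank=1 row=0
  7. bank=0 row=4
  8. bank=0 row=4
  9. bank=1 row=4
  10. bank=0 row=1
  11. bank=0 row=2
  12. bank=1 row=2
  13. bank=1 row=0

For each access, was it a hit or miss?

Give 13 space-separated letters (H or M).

Answer: M M M M M M M H M M M M M

Derivation:
Acc 1: bank1 row2 -> MISS (open row2); precharges=0
Acc 2: bank0 row0 -> MISS (open row0); precharges=0
Acc 3: bank0 row3 -> MISS (open row3); precharges=1
Acc 4: bank1 row3 -> MISS (open row3); precharges=2
Acc 5: bank0 row2 -> MISS (open row2); precharges=3
Acc 6: bank1 row0 -> MISS (open row0); precharges=4
Acc 7: bank0 row4 -> MISS (open row4); precharges=5
Acc 8: bank0 row4 -> HIT
Acc 9: bank1 row4 -> MISS (open row4); precharges=6
Acc 10: bank0 row1 -> MISS (open row1); precharges=7
Acc 11: bank0 row2 -> MISS (open row2); precharges=8
Acc 12: bank1 row2 -> MISS (open row2); precharges=9
Acc 13: bank1 row0 -> MISS (open row0); precharges=10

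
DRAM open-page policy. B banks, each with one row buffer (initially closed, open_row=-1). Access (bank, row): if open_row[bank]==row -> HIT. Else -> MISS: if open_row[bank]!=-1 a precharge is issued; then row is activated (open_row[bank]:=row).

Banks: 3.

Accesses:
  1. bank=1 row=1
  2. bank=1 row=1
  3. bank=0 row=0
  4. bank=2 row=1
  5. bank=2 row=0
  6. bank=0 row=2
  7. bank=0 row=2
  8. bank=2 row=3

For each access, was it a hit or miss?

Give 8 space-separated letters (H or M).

Answer: M H M M M M H M

Derivation:
Acc 1: bank1 row1 -> MISS (open row1); precharges=0
Acc 2: bank1 row1 -> HIT
Acc 3: bank0 row0 -> MISS (open row0); precharges=0
Acc 4: bank2 row1 -> MISS (open row1); precharges=0
Acc 5: bank2 row0 -> MISS (open row0); precharges=1
Acc 6: bank0 row2 -> MISS (open row2); precharges=2
Acc 7: bank0 row2 -> HIT
Acc 8: bank2 row3 -> MISS (open row3); precharges=3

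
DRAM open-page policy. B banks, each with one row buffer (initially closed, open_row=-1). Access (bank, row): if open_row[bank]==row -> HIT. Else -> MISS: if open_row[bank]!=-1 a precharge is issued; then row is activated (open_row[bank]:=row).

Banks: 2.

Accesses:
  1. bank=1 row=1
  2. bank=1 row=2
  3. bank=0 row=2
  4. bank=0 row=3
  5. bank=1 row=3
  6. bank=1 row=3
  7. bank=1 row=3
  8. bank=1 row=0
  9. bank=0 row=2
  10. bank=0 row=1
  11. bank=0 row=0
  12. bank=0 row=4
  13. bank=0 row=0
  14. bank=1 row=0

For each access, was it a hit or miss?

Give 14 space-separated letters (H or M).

Acc 1: bank1 row1 -> MISS (open row1); precharges=0
Acc 2: bank1 row2 -> MISS (open row2); precharges=1
Acc 3: bank0 row2 -> MISS (open row2); precharges=1
Acc 4: bank0 row3 -> MISS (open row3); precharges=2
Acc 5: bank1 row3 -> MISS (open row3); precharges=3
Acc 6: bank1 row3 -> HIT
Acc 7: bank1 row3 -> HIT
Acc 8: bank1 row0 -> MISS (open row0); precharges=4
Acc 9: bank0 row2 -> MISS (open row2); precharges=5
Acc 10: bank0 row1 -> MISS (open row1); precharges=6
Acc 11: bank0 row0 -> MISS (open row0); precharges=7
Acc 12: bank0 row4 -> MISS (open row4); precharges=8
Acc 13: bank0 row0 -> MISS (open row0); precharges=9
Acc 14: bank1 row0 -> HIT

Answer: M M M M M H H M M M M M M H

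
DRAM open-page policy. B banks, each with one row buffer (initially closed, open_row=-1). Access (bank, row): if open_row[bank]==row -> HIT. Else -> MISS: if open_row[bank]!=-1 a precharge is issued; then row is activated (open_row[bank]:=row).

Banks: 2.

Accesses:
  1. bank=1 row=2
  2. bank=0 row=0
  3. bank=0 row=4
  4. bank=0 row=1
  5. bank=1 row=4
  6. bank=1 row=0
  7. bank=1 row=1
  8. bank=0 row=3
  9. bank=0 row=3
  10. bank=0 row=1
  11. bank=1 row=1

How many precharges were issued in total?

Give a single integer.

Answer: 7

Derivation:
Acc 1: bank1 row2 -> MISS (open row2); precharges=0
Acc 2: bank0 row0 -> MISS (open row0); precharges=0
Acc 3: bank0 row4 -> MISS (open row4); precharges=1
Acc 4: bank0 row1 -> MISS (open row1); precharges=2
Acc 5: bank1 row4 -> MISS (open row4); precharges=3
Acc 6: bank1 row0 -> MISS (open row0); precharges=4
Acc 7: bank1 row1 -> MISS (open row1); precharges=5
Acc 8: bank0 row3 -> MISS (open row3); precharges=6
Acc 9: bank0 row3 -> HIT
Acc 10: bank0 row1 -> MISS (open row1); precharges=7
Acc 11: bank1 row1 -> HIT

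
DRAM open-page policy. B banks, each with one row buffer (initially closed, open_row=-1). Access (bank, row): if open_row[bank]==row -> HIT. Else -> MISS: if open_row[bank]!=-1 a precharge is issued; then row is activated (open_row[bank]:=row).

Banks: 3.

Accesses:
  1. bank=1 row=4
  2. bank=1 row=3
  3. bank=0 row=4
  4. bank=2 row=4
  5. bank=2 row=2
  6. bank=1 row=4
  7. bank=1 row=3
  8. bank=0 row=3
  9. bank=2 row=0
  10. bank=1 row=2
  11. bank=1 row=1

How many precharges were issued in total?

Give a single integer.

Acc 1: bank1 row4 -> MISS (open row4); precharges=0
Acc 2: bank1 row3 -> MISS (open row3); precharges=1
Acc 3: bank0 row4 -> MISS (open row4); precharges=1
Acc 4: bank2 row4 -> MISS (open row4); precharges=1
Acc 5: bank2 row2 -> MISS (open row2); precharges=2
Acc 6: bank1 row4 -> MISS (open row4); precharges=3
Acc 7: bank1 row3 -> MISS (open row3); precharges=4
Acc 8: bank0 row3 -> MISS (open row3); precharges=5
Acc 9: bank2 row0 -> MISS (open row0); precharges=6
Acc 10: bank1 row2 -> MISS (open row2); precharges=7
Acc 11: bank1 row1 -> MISS (open row1); precharges=8

Answer: 8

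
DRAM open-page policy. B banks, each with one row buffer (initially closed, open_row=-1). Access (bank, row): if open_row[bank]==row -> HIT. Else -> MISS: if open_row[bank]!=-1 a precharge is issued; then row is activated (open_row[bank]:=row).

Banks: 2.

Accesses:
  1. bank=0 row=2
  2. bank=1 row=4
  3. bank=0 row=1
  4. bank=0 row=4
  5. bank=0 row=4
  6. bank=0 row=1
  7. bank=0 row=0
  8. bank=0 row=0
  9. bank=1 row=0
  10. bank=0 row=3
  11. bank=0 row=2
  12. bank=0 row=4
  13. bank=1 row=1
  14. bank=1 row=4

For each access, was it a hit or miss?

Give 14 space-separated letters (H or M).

Answer: M M M M H M M H M M M M M M

Derivation:
Acc 1: bank0 row2 -> MISS (open row2); precharges=0
Acc 2: bank1 row4 -> MISS (open row4); precharges=0
Acc 3: bank0 row1 -> MISS (open row1); precharges=1
Acc 4: bank0 row4 -> MISS (open row4); precharges=2
Acc 5: bank0 row4 -> HIT
Acc 6: bank0 row1 -> MISS (open row1); precharges=3
Acc 7: bank0 row0 -> MISS (open row0); precharges=4
Acc 8: bank0 row0 -> HIT
Acc 9: bank1 row0 -> MISS (open row0); precharges=5
Acc 10: bank0 row3 -> MISS (open row3); precharges=6
Acc 11: bank0 row2 -> MISS (open row2); precharges=7
Acc 12: bank0 row4 -> MISS (open row4); precharges=8
Acc 13: bank1 row1 -> MISS (open row1); precharges=9
Acc 14: bank1 row4 -> MISS (open row4); precharges=10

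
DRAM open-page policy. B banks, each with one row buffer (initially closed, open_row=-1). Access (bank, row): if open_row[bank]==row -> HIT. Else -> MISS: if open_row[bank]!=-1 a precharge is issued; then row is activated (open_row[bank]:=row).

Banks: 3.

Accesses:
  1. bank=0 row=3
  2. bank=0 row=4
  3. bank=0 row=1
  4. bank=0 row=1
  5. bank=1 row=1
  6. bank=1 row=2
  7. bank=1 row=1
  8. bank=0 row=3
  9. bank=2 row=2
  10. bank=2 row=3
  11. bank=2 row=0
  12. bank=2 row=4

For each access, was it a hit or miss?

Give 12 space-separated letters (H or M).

Acc 1: bank0 row3 -> MISS (open row3); precharges=0
Acc 2: bank0 row4 -> MISS (open row4); precharges=1
Acc 3: bank0 row1 -> MISS (open row1); precharges=2
Acc 4: bank0 row1 -> HIT
Acc 5: bank1 row1 -> MISS (open row1); precharges=2
Acc 6: bank1 row2 -> MISS (open row2); precharges=3
Acc 7: bank1 row1 -> MISS (open row1); precharges=4
Acc 8: bank0 row3 -> MISS (open row3); precharges=5
Acc 9: bank2 row2 -> MISS (open row2); precharges=5
Acc 10: bank2 row3 -> MISS (open row3); precharges=6
Acc 11: bank2 row0 -> MISS (open row0); precharges=7
Acc 12: bank2 row4 -> MISS (open row4); precharges=8

Answer: M M M H M M M M M M M M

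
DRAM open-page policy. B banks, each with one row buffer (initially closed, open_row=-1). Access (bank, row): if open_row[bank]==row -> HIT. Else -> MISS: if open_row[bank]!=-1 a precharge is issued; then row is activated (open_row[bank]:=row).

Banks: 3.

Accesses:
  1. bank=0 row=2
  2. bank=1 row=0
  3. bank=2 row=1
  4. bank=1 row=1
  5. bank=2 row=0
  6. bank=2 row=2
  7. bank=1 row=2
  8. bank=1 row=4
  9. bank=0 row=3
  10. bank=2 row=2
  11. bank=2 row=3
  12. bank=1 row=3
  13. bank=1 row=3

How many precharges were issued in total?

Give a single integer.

Acc 1: bank0 row2 -> MISS (open row2); precharges=0
Acc 2: bank1 row0 -> MISS (open row0); precharges=0
Acc 3: bank2 row1 -> MISS (open row1); precharges=0
Acc 4: bank1 row1 -> MISS (open row1); precharges=1
Acc 5: bank2 row0 -> MISS (open row0); precharges=2
Acc 6: bank2 row2 -> MISS (open row2); precharges=3
Acc 7: bank1 row2 -> MISS (open row2); precharges=4
Acc 8: bank1 row4 -> MISS (open row4); precharges=5
Acc 9: bank0 row3 -> MISS (open row3); precharges=6
Acc 10: bank2 row2 -> HIT
Acc 11: bank2 row3 -> MISS (open row3); precharges=7
Acc 12: bank1 row3 -> MISS (open row3); precharges=8
Acc 13: bank1 row3 -> HIT

Answer: 8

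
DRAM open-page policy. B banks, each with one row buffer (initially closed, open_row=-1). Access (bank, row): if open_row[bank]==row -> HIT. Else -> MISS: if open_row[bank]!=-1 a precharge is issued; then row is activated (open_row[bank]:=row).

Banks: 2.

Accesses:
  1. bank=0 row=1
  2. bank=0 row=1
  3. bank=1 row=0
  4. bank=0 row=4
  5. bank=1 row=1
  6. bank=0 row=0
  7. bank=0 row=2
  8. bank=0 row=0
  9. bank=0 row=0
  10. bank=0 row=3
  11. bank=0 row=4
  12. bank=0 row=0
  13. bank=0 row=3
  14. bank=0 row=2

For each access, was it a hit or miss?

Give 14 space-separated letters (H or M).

Acc 1: bank0 row1 -> MISS (open row1); precharges=0
Acc 2: bank0 row1 -> HIT
Acc 3: bank1 row0 -> MISS (open row0); precharges=0
Acc 4: bank0 row4 -> MISS (open row4); precharges=1
Acc 5: bank1 row1 -> MISS (open row1); precharges=2
Acc 6: bank0 row0 -> MISS (open row0); precharges=3
Acc 7: bank0 row2 -> MISS (open row2); precharges=4
Acc 8: bank0 row0 -> MISS (open row0); precharges=5
Acc 9: bank0 row0 -> HIT
Acc 10: bank0 row3 -> MISS (open row3); precharges=6
Acc 11: bank0 row4 -> MISS (open row4); precharges=7
Acc 12: bank0 row0 -> MISS (open row0); precharges=8
Acc 13: bank0 row3 -> MISS (open row3); precharges=9
Acc 14: bank0 row2 -> MISS (open row2); precharges=10

Answer: M H M M M M M M H M M M M M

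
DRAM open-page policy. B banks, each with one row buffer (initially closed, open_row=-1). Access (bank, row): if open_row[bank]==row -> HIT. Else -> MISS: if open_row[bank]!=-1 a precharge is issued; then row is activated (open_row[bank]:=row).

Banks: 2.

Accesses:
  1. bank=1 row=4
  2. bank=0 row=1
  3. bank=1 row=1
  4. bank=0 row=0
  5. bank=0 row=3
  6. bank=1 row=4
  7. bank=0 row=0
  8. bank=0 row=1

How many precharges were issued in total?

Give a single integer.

Acc 1: bank1 row4 -> MISS (open row4); precharges=0
Acc 2: bank0 row1 -> MISS (open row1); precharges=0
Acc 3: bank1 row1 -> MISS (open row1); precharges=1
Acc 4: bank0 row0 -> MISS (open row0); precharges=2
Acc 5: bank0 row3 -> MISS (open row3); precharges=3
Acc 6: bank1 row4 -> MISS (open row4); precharges=4
Acc 7: bank0 row0 -> MISS (open row0); precharges=5
Acc 8: bank0 row1 -> MISS (open row1); precharges=6

Answer: 6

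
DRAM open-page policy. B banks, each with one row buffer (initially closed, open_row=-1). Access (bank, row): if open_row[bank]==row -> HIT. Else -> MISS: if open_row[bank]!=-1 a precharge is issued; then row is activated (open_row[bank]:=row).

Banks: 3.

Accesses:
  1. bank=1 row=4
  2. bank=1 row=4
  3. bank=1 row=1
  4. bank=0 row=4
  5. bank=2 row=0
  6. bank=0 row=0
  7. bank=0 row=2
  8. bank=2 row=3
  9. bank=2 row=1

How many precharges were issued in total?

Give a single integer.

Answer: 5

Derivation:
Acc 1: bank1 row4 -> MISS (open row4); precharges=0
Acc 2: bank1 row4 -> HIT
Acc 3: bank1 row1 -> MISS (open row1); precharges=1
Acc 4: bank0 row4 -> MISS (open row4); precharges=1
Acc 5: bank2 row0 -> MISS (open row0); precharges=1
Acc 6: bank0 row0 -> MISS (open row0); precharges=2
Acc 7: bank0 row2 -> MISS (open row2); precharges=3
Acc 8: bank2 row3 -> MISS (open row3); precharges=4
Acc 9: bank2 row1 -> MISS (open row1); precharges=5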